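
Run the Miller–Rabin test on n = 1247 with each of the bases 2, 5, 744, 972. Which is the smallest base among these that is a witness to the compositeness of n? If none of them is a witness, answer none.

n − 1 = 1246 = 2^1 · 623, so s = 1 and d = 623.
Base 2: x_0 = 2^623 mod 1247 = 128. x_0 ∉ {1, 1246} and s = 1, so 2 is a Miller–Rabin witness and 1247 is composite.
Base 5: x_0 = 5^623 mod 1247 = 695. x_0 ∉ {1, 1246} and s = 1, so 5 is a Miller–Rabin witness and 1247 is composite.
Base 744: x_0 = 744^623 mod 1247 = 737. x_0 ∉ {1, 1246} and s = 1, so 744 is a Miller–Rabin witness and 1247 is composite.
Base 972: x_0 = 972^623 mod 1247 = 510. x_0 ∉ {1, 1246} and s = 1, so 972 is a Miller–Rabin witness and 1247 is composite.
The smallest witness among the given bases is 2.

2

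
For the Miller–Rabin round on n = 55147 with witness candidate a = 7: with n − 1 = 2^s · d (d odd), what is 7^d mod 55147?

n − 1 = 55146 = 2^1 · 27573, so s = 1 and d = 27573.
Repeated squaring mod 55147: 7^1 ≡ 7, 7^2 ≡ 49, 7^4 ≡ 2401, 7^8 ≡ 29513, 7^16 ≡ 25451, 7^32 ≡ 51886, 7^64 ≡ 45897, 7^128 ≡ 29503, 7^256 ≡ 41908, 7^512 ≡ 13955, 7^1024 ≡ 17968, 7^2048 ≡ 18486, 7^4096 ≡ 41384, 7^8192 ≡ 45371, 7^16384 ≡ 425.
27573 = 16384 + 8192 + 2048 + 512 + 256 + 128 + 32 + 16 + 4 + 1, so 7^27573 ≡ 425·45371·18486·13955·41908·29503·51886·25451·2401·7 ≡ 55146 (mod 55147).

55146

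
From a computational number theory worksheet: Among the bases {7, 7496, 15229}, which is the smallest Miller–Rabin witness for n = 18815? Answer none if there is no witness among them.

n − 1 = 18814 = 2^1 · 9407, so s = 1 and d = 9407.
Base 7: x_0 = 7^9407 mod 18815 = 1228. x_0 ∉ {1, 18814} and s = 1, so 7 is a Miller–Rabin witness and 18815 is composite.
Base 7496: x_0 = 7496^9407 mod 18815 = 4641. x_0 ∉ {1, 18814} and s = 1, so 7496 is a Miller–Rabin witness and 18815 is composite.
Base 15229: x_0 = 15229^9407 mod 18815 = 15719. x_0 ∉ {1, 18814} and s = 1, so 15229 is a Miller–Rabin witness and 18815 is composite.
The smallest witness among the given bases is 7.

7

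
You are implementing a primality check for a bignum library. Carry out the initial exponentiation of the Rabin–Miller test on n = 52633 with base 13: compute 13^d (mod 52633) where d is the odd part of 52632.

n − 1 = 52632 = 2^3 · 6579, so s = 3 and d = 6579.
13^6579 mod 52633 = 36875.

36875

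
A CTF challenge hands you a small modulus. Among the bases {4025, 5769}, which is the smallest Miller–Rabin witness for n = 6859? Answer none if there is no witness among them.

n − 1 = 6858 = 2^1 · 3429, so s = 1 and d = 3429.
Base 4025: x_0 = 4025^3429 mod 6859 = 1. x_0 = 1, so 4025 is not a witness.
Base 5769: x_0 = 5769^3429 mod 6859 = 1500. x_0 ∉ {1, 6858} and s = 1, so 5769 is a Miller–Rabin witness and 6859 is composite.
The smallest witness among the given bases is 5769.

5769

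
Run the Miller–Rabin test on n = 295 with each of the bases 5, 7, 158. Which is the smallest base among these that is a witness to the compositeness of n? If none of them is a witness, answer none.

5

n − 1 = 294 = 2^1 · 147, so s = 1 and d = 147.
Base 5: x_0 = 5^147 mod 295 = 25. x_0 ∉ {1, 294} and s = 1, so 5 is a Miller–Rabin witness and 295 is composite.
Base 7: x_0 = 7^147 mod 295 = 108. x_0 ∉ {1, 294} and s = 1, so 7 is a Miller–Rabin witness and 295 is composite.
Base 158: x_0 = 158^147 mod 295 = 52. x_0 ∉ {1, 294} and s = 1, so 158 is a Miller–Rabin witness and 295 is composite.
The smallest witness among the given bases is 5.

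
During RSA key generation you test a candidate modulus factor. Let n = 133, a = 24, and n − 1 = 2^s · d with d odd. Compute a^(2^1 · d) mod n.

106

n − 1 = 132 = 2^2 · 33, so s = 2 and d = 33.
Repeated squaring mod 133: 24^1 ≡ 24, 24^2 ≡ 44, 24^4 ≡ 74, 24^8 ≡ 23, 24^16 ≡ 130, 24^32 ≡ 9.
33 = 32 + 1, so 24^33 ≡ 9·24 ≡ 83 (mod 133).
x_0 = 83.
x_1 = 83^2 mod 133 = 106.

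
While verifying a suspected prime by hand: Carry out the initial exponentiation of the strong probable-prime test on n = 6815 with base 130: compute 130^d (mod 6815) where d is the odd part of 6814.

n − 1 = 6814 = 2^1 · 3407, so s = 1 and d = 3407.
130^3407 mod 6815 = 4215.

4215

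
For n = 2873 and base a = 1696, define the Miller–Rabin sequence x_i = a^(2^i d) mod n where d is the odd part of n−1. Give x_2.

n − 1 = 2872 = 2^3 · 359, so s = 3 and d = 359.
x_0 = 1696^359 mod 2873 = 1194.
x_1 = 1194^2 mod 2873 = 628.
x_2 = 628^2 mod 2873 = 783.

783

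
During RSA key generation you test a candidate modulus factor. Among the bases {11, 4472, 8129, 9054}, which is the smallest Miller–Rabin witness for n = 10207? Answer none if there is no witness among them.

n − 1 = 10206 = 2^1 · 5103, so s = 1 and d = 5103.
Base 11: x_0 = 11^5103 mod 10207 = 9955. x_0 ∉ {1, 10206} and s = 1, so 11 is a Miller–Rabin witness and 10207 is composite.
Base 4472: x_0 = 4472^5103 mod 10207 = 3358. x_0 ∉ {1, 10206} and s = 1, so 4472 is a Miller–Rabin witness and 10207 is composite.
Base 8129: x_0 = 8129^5103 mod 10207 = 7797. x_0 ∉ {1, 10206} and s = 1, so 8129 is a Miller–Rabin witness and 10207 is composite.
Base 9054: x_0 = 9054^5103 mod 10207 = 9416. x_0 ∉ {1, 10206} and s = 1, so 9054 is a Miller–Rabin witness and 10207 is composite.
The smallest witness among the given bases is 11.

11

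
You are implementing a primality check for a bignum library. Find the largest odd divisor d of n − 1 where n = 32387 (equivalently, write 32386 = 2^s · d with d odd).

Halving: 32386 → 16193; 16193 is odd.
So 32386 = 2^1 · 16193.

16193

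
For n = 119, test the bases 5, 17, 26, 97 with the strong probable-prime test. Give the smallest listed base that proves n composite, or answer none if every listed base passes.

5

n − 1 = 118 = 2^1 · 59, so s = 1 and d = 59.
Base 5: x_0 = 5^59 mod 119 = 45. x_0 ∉ {1, 118} and s = 1, so 5 is a Miller–Rabin witness and 119 is composite.
Base 17: x_0 = 17^59 mod 119 = 68. x_0 ∉ {1, 118} and s = 1, so 17 is a Miller–Rabin witness and 119 is composite.
Base 26: x_0 = 26^59 mod 119 = 66. x_0 ∉ {1, 118} and s = 1, so 26 is a Miller–Rabin witness and 119 is composite.
Base 97: x_0 = 97^59 mod 119 = 6. x_0 ∉ {1, 118} and s = 1, so 97 is a Miller–Rabin witness and 119 is composite.
The smallest witness among the given bases is 5.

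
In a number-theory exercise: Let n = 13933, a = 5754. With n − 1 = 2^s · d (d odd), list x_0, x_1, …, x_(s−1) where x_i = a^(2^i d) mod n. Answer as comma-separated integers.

n − 1 = 13932 = 2^2 · 3483, so s = 2 and d = 3483.
x_0 = 5754^3483 mod 13933 = 9328.
x_1 = 9328^2 mod 13933 = 13932.

9328, 13932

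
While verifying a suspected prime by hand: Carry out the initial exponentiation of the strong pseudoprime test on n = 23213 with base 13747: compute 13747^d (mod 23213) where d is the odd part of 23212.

n − 1 = 23212 = 2^2 · 5803, so s = 2 and d = 5803.
13747^5803 mod 23213 = 8822.

8822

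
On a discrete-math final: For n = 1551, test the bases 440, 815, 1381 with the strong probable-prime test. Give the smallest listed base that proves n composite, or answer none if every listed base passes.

440

n − 1 = 1550 = 2^1 · 775, so s = 1 and d = 775.
Base 440: x_0 = 440^775 mod 1551 = 110. x_0 ∉ {1, 1550} and s = 1, so 440 is a Miller–Rabin witness and 1551 is composite.
Base 815: x_0 = 815^775 mod 1551 = 683. x_0 ∉ {1, 1550} and s = 1, so 815 is a Miller–Rabin witness and 1551 is composite.
Base 1381: x_0 = 1381^775 mod 1551 = 901. x_0 ∉ {1, 1550} and s = 1, so 1381 is a Miller–Rabin witness and 1551 is composite.
The smallest witness among the given bases is 440.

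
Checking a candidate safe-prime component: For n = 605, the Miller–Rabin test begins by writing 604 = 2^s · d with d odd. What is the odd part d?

151

Halving: 604 → 302 → 151; 151 is odd.
So 604 = 2^2 · 151.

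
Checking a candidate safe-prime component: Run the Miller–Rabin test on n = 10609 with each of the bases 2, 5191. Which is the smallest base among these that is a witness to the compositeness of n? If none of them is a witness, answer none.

n − 1 = 10608 = 2^4 · 663, so s = 4 and d = 663.
Base 2: x_0 = 2^663 mod 10609 = 2370. x_0 is neither 1 nor 10608, so continue squaring. x_1 = 2370^2 mod 10609 = 4739. x_2 = 4739^2 mod 10609 = 9477. x_3 = 9477^2 mod 10609 = 8344. Reached i = s−1 = 3 without hitting −1: 2 is a Miller–Rabin witness and 10609 is composite.
Base 5191: x_0 = 5191^663 mod 10609 = 3503. x_0 is neither 1 nor 10608, so continue squaring. x_1 = 3503^2 mod 10609 = 7005. x_2 = 7005^2 mod 10609 = 3400. x_3 = 3400^2 mod 10609 = 6799. Reached i = s−1 = 3 without hitting −1: 5191 is a Miller–Rabin witness and 10609 is composite.
The smallest witness among the given bases is 2.

2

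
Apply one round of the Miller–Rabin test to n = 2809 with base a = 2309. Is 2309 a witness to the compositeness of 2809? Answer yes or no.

n − 1 = 2808 = 2^3 · 351, so s = 3 and d = 351.
x_0 = 2309^351 mod 2809 = 500.
x_0 is neither 1 nor 2808, so continue squaring.
x_1 = 500^2 mod 2809 = 2808.
x_1 ≡ −1, so 2309 is not a witness.

no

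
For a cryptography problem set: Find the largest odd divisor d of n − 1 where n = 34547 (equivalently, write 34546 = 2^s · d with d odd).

17273

Halving: 34546 → 17273; 17273 is odd.
So 34546 = 2^1 · 17273.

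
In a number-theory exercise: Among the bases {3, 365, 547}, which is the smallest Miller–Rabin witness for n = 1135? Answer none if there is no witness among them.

3

n − 1 = 1134 = 2^1 · 567, so s = 1 and d = 567.
Base 3: x_0 = 3^567 mod 1135 = 917. x_0 ∉ {1, 1134} and s = 1, so 3 is a Miller–Rabin witness and 1135 is composite.
Base 365: x_0 = 365^567 mod 1135 = 705. x_0 ∉ {1, 1134} and s = 1, so 365 is a Miller–Rabin witness and 1135 is composite.
Base 547: x_0 = 547^567 mod 1135 = 658. x_0 ∉ {1, 1134} and s = 1, so 547 is a Miller–Rabin witness and 1135 is composite.
The smallest witness among the given bases is 3.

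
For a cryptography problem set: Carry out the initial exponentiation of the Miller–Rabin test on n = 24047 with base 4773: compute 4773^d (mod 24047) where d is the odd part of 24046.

22152

n − 1 = 24046 = 2^1 · 12023, so s = 1 and d = 12023.
4773^12023 mod 24047 = 22152.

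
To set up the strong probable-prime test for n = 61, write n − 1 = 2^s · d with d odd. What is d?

15

Halving: 60 → 30 → 15; 15 is odd.
So 60 = 2^2 · 15.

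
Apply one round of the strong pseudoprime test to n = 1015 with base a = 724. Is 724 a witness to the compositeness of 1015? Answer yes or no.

no

n − 1 = 1014 = 2^1 · 507, so s = 1 and d = 507.
By repeated squaring, 724^507 ≡ 1014 (mod 1015).
x_0 = 724^507 mod 1015 = 1014.
x_0 = 1014 ≡ −1, so 724 is not a witness.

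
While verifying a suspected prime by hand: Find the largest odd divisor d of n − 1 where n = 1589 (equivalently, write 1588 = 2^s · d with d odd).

397

Halving: 1588 → 794 → 397; 397 is odd.
So 1588 = 2^2 · 397.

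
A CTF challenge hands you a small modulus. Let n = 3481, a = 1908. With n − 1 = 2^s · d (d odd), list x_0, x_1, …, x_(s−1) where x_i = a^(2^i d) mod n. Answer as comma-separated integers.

1594, 3187, 2892

n − 1 = 3480 = 2^3 · 435, so s = 3 and d = 435.
x_0 = 1908^435 mod 3481 = 1594.
x_1 = 1594^2 mod 3481 = 3187.
x_2 = 3187^2 mod 3481 = 2892.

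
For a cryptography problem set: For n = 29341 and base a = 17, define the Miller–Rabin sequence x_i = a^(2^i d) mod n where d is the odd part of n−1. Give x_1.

n − 1 = 29340 = 2^2 · 7335, so s = 2 and d = 7335.
x_0 = 17^7335 mod 29341 = 23230.
x_1 = 23230^2 mod 29341 = 22569.

22569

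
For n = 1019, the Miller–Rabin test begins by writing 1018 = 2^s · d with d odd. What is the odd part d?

Halving: 1018 → 509; 509 is odd.
So 1018 = 2^1 · 509.

509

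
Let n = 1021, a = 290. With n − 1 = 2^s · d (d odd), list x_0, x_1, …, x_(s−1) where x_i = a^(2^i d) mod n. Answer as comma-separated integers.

647, 1020

n − 1 = 1020 = 2^2 · 255, so s = 2 and d = 255.
x_0 = 290^255 mod 1021 = 647.
x_1 = 647^2 mod 1021 = 1020.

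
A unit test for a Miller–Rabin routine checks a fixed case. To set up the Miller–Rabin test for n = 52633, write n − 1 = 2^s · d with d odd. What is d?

Halving: 52632 → 26316 → 13158 → 6579; 6579 is odd.
So 52632 = 2^3 · 6579.

6579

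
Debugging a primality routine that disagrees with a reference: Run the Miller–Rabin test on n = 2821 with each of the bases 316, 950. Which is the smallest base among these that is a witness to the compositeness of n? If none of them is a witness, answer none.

n − 1 = 2820 = 2^2 · 705, so s = 2 and d = 705.
Base 316: x_0 = 316^705 mod 2821 = 1611. x_0 is neither 1 nor 2820, so continue squaring. x_1 = 1611^2 mod 2821 = 1. x_1 = 1 but x_0 ≠ ±1, a nontrivial square root of 1 — 316 is a witness and 2821 is composite.
Base 950: x_0 = 950^705 mod 2821 = 1210. x_0 is neither 1 nor 2820, so continue squaring. x_1 = 1210^2 mod 2821 = 1. x_1 = 1 but x_0 ≠ ±1, a nontrivial square root of 1 — 950 is a witness and 2821 is composite.
The smallest witness among the given bases is 316.

316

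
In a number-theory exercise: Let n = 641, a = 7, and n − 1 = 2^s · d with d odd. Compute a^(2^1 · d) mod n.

n − 1 = 640 = 2^7 · 5, so s = 7 and d = 5.
By repeated squaring, 7^5 ≡ 141 (mod 641).
x_0 = 141.
x_1 = 141^2 mod 641 = 10.

10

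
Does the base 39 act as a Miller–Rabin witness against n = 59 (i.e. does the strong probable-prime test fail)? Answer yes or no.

n − 1 = 58 = 2^1 · 29, so s = 1 and d = 29.
x_0 = 39^29 mod 59 = 58.
x_0 = 58 ≡ −1, so 39 is not a witness.

no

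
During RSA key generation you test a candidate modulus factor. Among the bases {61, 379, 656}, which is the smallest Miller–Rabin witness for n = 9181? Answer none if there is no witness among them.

n − 1 = 9180 = 2^2 · 2295, so s = 2 and d = 2295.
Base 61: x_0 = 61^2295 mod 9181 = 8878. x_0 is neither 1 nor 9180, so continue squaring. x_1 = 8878^2 mod 9181 = 9180. x_1 ≡ −1, so 61 is not a witness.
Base 379: x_0 = 379^2295 mod 9181 = 8878. x_0 is neither 1 nor 9180, so continue squaring. x_1 = 8878^2 mod 9181 = 9180. x_1 ≡ −1, so 379 is not a witness.
Base 656: x_0 = 656^2295 mod 9181 = 8878. x_0 is neither 1 nor 9180, so continue squaring. x_1 = 8878^2 mod 9181 = 9180. x_1 ≡ −1, so 656 is not a witness.
No listed base is a witness for 9181.

none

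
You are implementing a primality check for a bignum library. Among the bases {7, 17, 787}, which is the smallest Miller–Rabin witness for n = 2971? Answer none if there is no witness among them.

none

n − 1 = 2970 = 2^1 · 1485, so s = 1 and d = 1485.
Base 7: x_0 = 7^1485 mod 2971 = 1. x_0 = 1, so 7 is not a witness.
Base 17: x_0 = 17^1485 mod 2971 = 1. x_0 = 1, so 17 is not a witness.
Base 787: x_0 = 787^1485 mod 2971 = 1. x_0 = 1, so 787 is not a witness.
No listed base is a witness for 2971.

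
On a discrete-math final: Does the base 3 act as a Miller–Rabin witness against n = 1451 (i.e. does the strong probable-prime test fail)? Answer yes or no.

no

n − 1 = 1450 = 2^1 · 725, so s = 1 and d = 725.
x_0 = 3^725 mod 1451 = 1.
x_0 = 1, so 3 is not a witness.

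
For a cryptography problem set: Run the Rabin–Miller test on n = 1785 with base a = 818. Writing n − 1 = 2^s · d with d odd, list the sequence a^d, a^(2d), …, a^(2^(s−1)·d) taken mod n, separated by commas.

n − 1 = 1784 = 2^3 · 223, so s = 3 and d = 223.
x_0 = 818^223 mod 1785 = 587.
x_1 = 587^2 mod 1785 = 64.
x_2 = 64^2 mod 1785 = 526.

587, 64, 526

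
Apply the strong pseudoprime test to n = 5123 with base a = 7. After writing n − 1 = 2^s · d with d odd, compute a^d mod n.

1708

n − 1 = 5122 = 2^1 · 2561, so s = 1 and d = 2561.
7^2561 mod 5123 = 1708.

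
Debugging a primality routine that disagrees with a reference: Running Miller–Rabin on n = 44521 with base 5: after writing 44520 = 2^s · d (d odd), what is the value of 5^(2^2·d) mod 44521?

13505

n − 1 = 44520 = 2^3 · 5565, so s = 3 and d = 5565.
By repeated squaring, 5^5565 ≡ 3377 (mod 44521).
x_0 = 3377.
x_1 = 3377^2 mod 44521 = 6753.
x_2 = 6753^2 mod 44521 = 13505.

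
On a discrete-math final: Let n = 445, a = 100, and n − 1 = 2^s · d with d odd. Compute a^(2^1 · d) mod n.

210

n − 1 = 444 = 2^2 · 111, so s = 2 and d = 111.
x_0 = 100^111 mod 445 = 100.
x_1 = 100^2 mod 445 = 210.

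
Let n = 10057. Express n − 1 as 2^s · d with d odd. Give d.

Halving: 10056 → 5028 → 2514 → 1257; 1257 is odd.
So 10056 = 2^3 · 1257.

1257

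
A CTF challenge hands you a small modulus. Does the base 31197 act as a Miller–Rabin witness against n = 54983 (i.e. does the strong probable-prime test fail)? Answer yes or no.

no

n − 1 = 54982 = 2^1 · 27491, so s = 1 and d = 27491.
x_0 = 31197^27491 mod 54983 = 54982.
x_0 = 54982 ≡ −1, so 31197 is not a witness.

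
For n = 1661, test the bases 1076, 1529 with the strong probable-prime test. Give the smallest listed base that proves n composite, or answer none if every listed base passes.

n − 1 = 1660 = 2^2 · 415, so s = 2 and d = 415.
Base 1076: x_0 = 1076^415 mod 1661 = 1. x_0 = 1, so 1076 is not a witness.
Base 1529: x_0 = 1529^415 mod 1661 = 605. x_0 is neither 1 nor 1660, so continue squaring. x_1 = 605^2 mod 1661 = 605. Reached i = s−1 = 1 without hitting −1: 1529 is a Miller–Rabin witness and 1661 is composite.
The smallest witness among the given bases is 1529.

1529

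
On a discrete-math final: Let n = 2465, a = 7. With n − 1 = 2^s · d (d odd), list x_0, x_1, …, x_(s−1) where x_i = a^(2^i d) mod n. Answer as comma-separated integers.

n − 1 = 2464 = 2^5 · 77, so s = 5 and d = 77.
x_0 = 7^77 mod 2465 = 2437.
x_1 = 2437^2 mod 2465 = 784.
x_2 = 784^2 mod 2465 = 871.
x_3 = 871^2 mod 2465 = 1886.
x_4 = 1886^2 mod 2465 = 1.

2437, 784, 871, 1886, 1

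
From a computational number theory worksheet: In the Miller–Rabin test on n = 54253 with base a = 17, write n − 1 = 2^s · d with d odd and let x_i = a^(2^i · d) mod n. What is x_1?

25175

n − 1 = 54252 = 2^2 · 13563, so s = 2 and d = 13563.
x_0 = 17^13563 mod 54253 = 45773.
x_1 = 45773^2 mod 54253 = 25175.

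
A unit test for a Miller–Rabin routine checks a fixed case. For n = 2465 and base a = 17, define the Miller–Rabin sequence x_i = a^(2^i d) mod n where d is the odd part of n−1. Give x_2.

2176

n − 1 = 2464 = 2^5 · 77, so s = 5 and d = 77.
x_0 = 17^77 mod 2465 = 17.
x_1 = 17^2 mod 2465 = 289.
x_2 = 289^2 mod 2465 = 2176.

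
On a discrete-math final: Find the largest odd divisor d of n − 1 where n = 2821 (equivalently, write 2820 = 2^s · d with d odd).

705

Halving: 2820 → 1410 → 705; 705 is odd.
So 2820 = 2^2 · 705.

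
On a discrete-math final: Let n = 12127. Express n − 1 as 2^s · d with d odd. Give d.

Halving: 12126 → 6063; 6063 is odd.
So 12126 = 2^1 · 6063.

6063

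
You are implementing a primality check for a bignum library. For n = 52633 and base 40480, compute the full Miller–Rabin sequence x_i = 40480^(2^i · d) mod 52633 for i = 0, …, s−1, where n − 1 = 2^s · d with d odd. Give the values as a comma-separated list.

n − 1 = 52632 = 2^3 · 6579, so s = 3 and d = 6579.
x_0 = 40480^6579 mod 52633 = 29665.
x_1 = 29665^2 mod 52633 = 41098.
x_2 = 41098^2 mod 52633 = 1.

29665, 41098, 1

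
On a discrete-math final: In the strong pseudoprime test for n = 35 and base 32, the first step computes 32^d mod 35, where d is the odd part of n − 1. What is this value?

2

n − 1 = 34 = 2^1 · 17, so s = 1 and d = 17.
32^17 mod 35 = 2.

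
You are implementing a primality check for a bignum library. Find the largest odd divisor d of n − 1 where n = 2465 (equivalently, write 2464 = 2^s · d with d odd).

77

Halving: 2464 → 1232 → 616 → 308 → 154 → 77; 77 is odd.
So 2464 = 2^5 · 77.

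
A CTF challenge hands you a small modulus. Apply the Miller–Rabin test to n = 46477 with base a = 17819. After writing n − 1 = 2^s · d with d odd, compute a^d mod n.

7247

n − 1 = 46476 = 2^2 · 11619, so s = 2 and d = 11619.
17819^11619 mod 46477 = 7247.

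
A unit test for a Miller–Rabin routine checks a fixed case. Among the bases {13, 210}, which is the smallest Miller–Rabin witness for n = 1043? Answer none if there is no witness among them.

n − 1 = 1042 = 2^1 · 521, so s = 1 and d = 521.
Base 13: x_0 = 13^521 mod 1043 = 783. x_0 ∉ {1, 1042} and s = 1, so 13 is a Miller–Rabin witness and 1043 is composite.
Base 210: x_0 = 210^521 mod 1043 = 203. x_0 ∉ {1, 1042} and s = 1, so 210 is a Miller–Rabin witness and 1043 is composite.
The smallest witness among the given bases is 13.

13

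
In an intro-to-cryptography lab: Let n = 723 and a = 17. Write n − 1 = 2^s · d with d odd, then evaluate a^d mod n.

224

n − 1 = 722 = 2^1 · 361, so s = 1 and d = 361.
17^361 mod 723 = 224.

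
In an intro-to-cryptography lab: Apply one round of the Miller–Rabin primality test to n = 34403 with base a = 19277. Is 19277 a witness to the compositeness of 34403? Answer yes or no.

no

n − 1 = 34402 = 2^1 · 17201, so s = 1 and d = 17201.
x_0 = 19277^17201 mod 34403 = 34402.
x_0 = 34402 ≡ −1, so 19277 is not a witness.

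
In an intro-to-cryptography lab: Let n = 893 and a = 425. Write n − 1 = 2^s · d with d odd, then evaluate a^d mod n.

n − 1 = 892 = 2^2 · 223, so s = 2 and d = 223.
By repeated squaring, 425^223 ≡ 159 (mod 893).

159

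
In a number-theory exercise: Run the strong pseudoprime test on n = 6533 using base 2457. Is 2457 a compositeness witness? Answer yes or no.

no

n − 1 = 6532 = 2^2 · 1633, so s = 2 and d = 1633.
By repeated squaring, 2457^1633 ≡ 6532 (mod 6533).
x_0 = 2457^1633 mod 6533 = 6532.
x_0 = 6532 ≡ −1, so 2457 is not a witness.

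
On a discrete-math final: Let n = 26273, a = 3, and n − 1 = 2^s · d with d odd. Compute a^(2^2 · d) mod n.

3766

n − 1 = 26272 = 2^5 · 821, so s = 5 and d = 821.
Repeated squaring mod 26273: 3^1 ≡ 3, 3^2 ≡ 9, 3^4 ≡ 81, 3^8 ≡ 6561, 3^16 ≡ 11547, 3^32 ≡ 24007, 3^64 ≡ 11521, 3^128 ≡ 2245, 3^256 ≡ 21882, 3^512 ≡ 22772.
821 = 512 + 256 + 32 + 16 + 4 + 1, so 3^821 ≡ 22772·21882·24007·11547·81·3 ≡ 17234 (mod 26273).
x_0 = 17234.
x_1 = 17234^2 mod 26273 = 20764.
x_2 = 20764^2 mod 26273 = 3766.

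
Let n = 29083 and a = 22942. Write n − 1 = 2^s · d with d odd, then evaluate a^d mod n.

22198

n − 1 = 29082 = 2^1 · 14541, so s = 1 and d = 14541.
Repeated squaring mod 29083: 22942^1 ≡ 22942, 22942^2 ≡ 20313, 22942^4 ≡ 17448, 22942^8 ≡ 20943, 22942^16 ≡ 8526, 22942^32 ≡ 14259, 22942^64 ≡ 28911, 22942^128 ≡ 501, 22942^256 ≡ 18337, 22942^512 ≡ 17006, 22942^1024 ≡ 2684, 22942^2048 ≡ 20355, 22942^4096 ≡ 9607, 22942^8192 ≡ 14090.
14541 = 8192 + 4096 + 2048 + 128 + 64 + 8 + 4 + 1, so 22942^14541 ≡ 14090·9607·20355·501·28911·20943·17448·22942 ≡ 22198 (mod 29083).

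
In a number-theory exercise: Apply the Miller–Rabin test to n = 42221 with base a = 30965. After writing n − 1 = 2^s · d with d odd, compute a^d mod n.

n − 1 = 42220 = 2^2 · 10555, so s = 2 and d = 10555.
Repeated squaring mod 42221: 30965^1 ≡ 30965, 30965^2 ≡ 34536, 30965^4 ≡ 34267, 30965^8 ≡ 19058, 30965^16 ≡ 22322, 30965^32 ≡ 21663, 30965^64 ≡ 41375, 30965^128 ≡ 40180, 30965^256 ≡ 28023, 30965^512 ≡ 20150, 30965^1024 ≡ 25364, 30965^2048 ≡ 11119, 30965^4096 ≡ 9073, 30965^8192 ≡ 30600.
10555 = 8192 + 2048 + 256 + 32 + 16 + 8 + 2 + 1, so 30965^10555 ≡ 30600·11119·28023·21663·22322·19058·34536·30965 ≡ 33159 (mod 42221).

33159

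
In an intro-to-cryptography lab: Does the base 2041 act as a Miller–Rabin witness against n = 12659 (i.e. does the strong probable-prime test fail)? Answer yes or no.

n − 1 = 12658 = 2^1 · 6329, so s = 1 and d = 6329.
x_0 = 2041^6329 mod 12659 = 1.
x_0 = 1, so 2041 is not a witness.

no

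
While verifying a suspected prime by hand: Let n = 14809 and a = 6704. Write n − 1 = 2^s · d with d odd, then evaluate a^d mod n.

3799

n − 1 = 14808 = 2^3 · 1851, so s = 3 and d = 1851.
6704^1851 mod 14809 = 3799.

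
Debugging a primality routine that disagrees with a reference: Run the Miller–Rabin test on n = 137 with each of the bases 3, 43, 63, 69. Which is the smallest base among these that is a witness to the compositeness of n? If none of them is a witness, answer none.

n − 1 = 136 = 2^3 · 17, so s = 3 and d = 17.
Base 3: x_0 = 3^17 mod 137 = 127. x_0 is neither 1 nor 136, so continue squaring. x_1 = 127^2 mod 137 = 100. x_2 = 100^2 mod 137 = 136. x_2 ≡ −1, so 3 is not a witness.
Base 43: x_0 = 43^17 mod 137 = 127. x_0 is neither 1 nor 136, so continue squaring. x_1 = 127^2 mod 137 = 100. x_2 = 100^2 mod 137 = 136. x_2 ≡ −1, so 43 is not a witness.
Base 63: x_0 = 63^17 mod 137 = 136. x_0 = 136 ≡ −1, so 63 is not a witness.
Base 69: x_0 = 69^17 mod 137 = 37. x_0 is neither 1 nor 136, so continue squaring. x_1 = 37^2 mod 137 = 136. x_1 ≡ −1, so 69 is not a witness.
No listed base is a witness for 137.

none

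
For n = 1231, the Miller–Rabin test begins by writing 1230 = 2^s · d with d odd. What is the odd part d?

Halving: 1230 → 615; 615 is odd.
So 1230 = 2^1 · 615.

615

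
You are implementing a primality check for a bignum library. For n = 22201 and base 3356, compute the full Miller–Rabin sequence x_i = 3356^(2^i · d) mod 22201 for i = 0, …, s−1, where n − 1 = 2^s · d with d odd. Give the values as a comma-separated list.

n − 1 = 22200 = 2^3 · 2775, so s = 3 and d = 2775.
x_0 = 3356^2775 mod 22201 = 4365.
x_1 = 4365^2 mod 22201 = 4767.
x_2 = 4767^2 mod 22201 = 12666.

4365, 4767, 12666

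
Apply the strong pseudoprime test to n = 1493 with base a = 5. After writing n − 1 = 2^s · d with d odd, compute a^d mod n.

n − 1 = 1492 = 2^2 · 373, so s = 2 and d = 373.
5^373 mod 1493 = 1061.

1061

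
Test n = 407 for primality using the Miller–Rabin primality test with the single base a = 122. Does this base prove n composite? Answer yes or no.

n − 1 = 406 = 2^1 · 203, so s = 1 and d = 203.
x_0 = 122^203 mod 407 = 397.
x_0 ∉ {1, 406} and s = 1, so 122 is a Miller–Rabin witness and 407 is composite.

yes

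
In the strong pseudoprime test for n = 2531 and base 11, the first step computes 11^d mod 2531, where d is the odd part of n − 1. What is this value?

n − 1 = 2530 = 2^1 · 1265, so s = 1 and d = 1265.
Repeated squaring mod 2531: 11^1 ≡ 11, 11^2 ≡ 121, 11^4 ≡ 1986, 11^8 ≡ 898, 11^16 ≡ 1546, 11^32 ≡ 852, 11^64 ≡ 2038, 11^128 ≡ 73, 11^256 ≡ 267, 11^512 ≡ 421, 11^1024 ≡ 71.
1265 = 1024 + 128 + 64 + 32 + 16 + 1, so 11^1265 ≡ 71·73·2038·852·1546·11 ≡ 2530 (mod 2531).

2530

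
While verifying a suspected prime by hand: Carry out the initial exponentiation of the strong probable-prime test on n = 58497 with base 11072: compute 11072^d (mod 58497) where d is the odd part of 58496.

n − 1 = 58496 = 2^7 · 457, so s = 7 and d = 457.
11072^457 mod 58497 = 19256.

19256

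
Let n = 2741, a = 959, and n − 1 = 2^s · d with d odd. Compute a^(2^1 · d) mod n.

n − 1 = 2740 = 2^2 · 685, so s = 2 and d = 685.
x_0 = 959^685 mod 2741 = 2740.
x_1 = 2740^2 mod 2741 = 1.

1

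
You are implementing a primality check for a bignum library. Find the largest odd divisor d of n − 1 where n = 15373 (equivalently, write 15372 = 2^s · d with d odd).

Halving: 15372 → 7686 → 3843; 3843 is odd.
So 15372 = 2^2 · 3843.

3843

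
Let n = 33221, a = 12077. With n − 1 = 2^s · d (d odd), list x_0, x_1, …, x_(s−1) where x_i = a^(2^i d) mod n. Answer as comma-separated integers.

n − 1 = 33220 = 2^2 · 8305, so s = 2 and d = 8305.
x_0 = 12077^8305 mod 33221 = 22052.
x_1 = 22052^2 mod 33221 = 1706.

22052, 1706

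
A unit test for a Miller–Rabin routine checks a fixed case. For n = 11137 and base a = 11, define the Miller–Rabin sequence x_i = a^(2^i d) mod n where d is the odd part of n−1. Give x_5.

n − 1 = 11136 = 2^7 · 87, so s = 7 and d = 87.
x_0 = 11^87 mod 11137 = 1331.
x_1 = 1331^2 mod 11137 = 778.
x_2 = 778^2 mod 11137 = 3886.
x_3 = 3886^2 mod 11137 = 10361.
x_4 = 10361^2 mod 11137 = 778.
x_5 = 778^2 mod 11137 = 3886.

3886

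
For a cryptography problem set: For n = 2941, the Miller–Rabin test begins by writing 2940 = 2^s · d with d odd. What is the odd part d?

Halving: 2940 → 1470 → 735; 735 is odd.
So 2940 = 2^2 · 735.

735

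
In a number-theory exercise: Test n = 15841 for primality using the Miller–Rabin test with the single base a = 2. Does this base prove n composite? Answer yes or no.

no

n − 1 = 15840 = 2^5 · 495, so s = 5 and d = 495.
x_0 = 2^495 mod 15841 = 1.
x_0 = 1, so 2 is not a witness.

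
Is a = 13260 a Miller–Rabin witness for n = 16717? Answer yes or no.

yes

n − 1 = 16716 = 2^2 · 4179, so s = 2 and d = 4179.
Repeated squaring mod 16717: 13260^1 ≡ 13260, 13260^2 ≡ 14911, 13260^4 ≡ 1821, 13260^8 ≡ 6075, 13260^16 ≡ 11206, 13260^32 ≡ 13049, 13260^64 ≡ 13756, 13260^128 ≡ 7813, 13260^256 ≡ 9202, 13260^512 ≡ 5199, 13260^1024 ≡ 14929, 13260^2048 ≡ 3997, 13260^4096 ≡ 11274.
4179 = 4096 + 64 + 16 + 2 + 1, so 13260^4179 ≡ 11274·13756·11206·14911·13260 ≡ 7609 (mod 16717).
x_0 = 13260^4179 mod 16717 = 7609.
x_0 is neither 1 nor 16716, so continue squaring.
x_1 = 7609^2 mod 16717 = 5910.
Reached i = s−1 = 1 without hitting −1: 13260 is a Miller–Rabin witness and 16717 is composite.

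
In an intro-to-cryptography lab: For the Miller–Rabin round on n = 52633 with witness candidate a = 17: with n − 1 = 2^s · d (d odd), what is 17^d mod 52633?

n − 1 = 52632 = 2^3 · 6579, so s = 3 and d = 6579.
Repeated squaring mod 52633: 17^1 ≡ 17, 17^2 ≡ 289, 17^4 ≡ 30888, 17^8 ≡ 42786, 17^16 ≡ 13423, 17^32 ≡ 14170, 17^64 ≡ 46638, 17^128 ≡ 44319, 17^256 ≡ 15467, 17^512 ≡ 11104, 17^1024 ≡ 32330, 17^2048 ≡ 42786, 17^4096 ≡ 13423.
6579 = 4096 + 2048 + 256 + 128 + 32 + 16 + 2 + 1, so 17^6579 ≡ 13423·42786·15467·44319·14170·13423·289·17 ≡ 825 (mod 52633).

825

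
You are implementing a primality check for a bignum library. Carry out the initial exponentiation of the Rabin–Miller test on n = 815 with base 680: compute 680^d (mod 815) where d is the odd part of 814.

520

n − 1 = 814 = 2^1 · 407, so s = 1 and d = 407.
Repeated squaring mod 815: 680^1 ≡ 680, 680^2 ≡ 295, 680^4 ≡ 635, 680^8 ≡ 615, 680^16 ≡ 65, 680^32 ≡ 150, 680^64 ≡ 495, 680^128 ≡ 525, 680^256 ≡ 155.
407 = 256 + 128 + 16 + 4 + 2 + 1, so 680^407 ≡ 155·525·65·635·295·680 ≡ 520 (mod 815).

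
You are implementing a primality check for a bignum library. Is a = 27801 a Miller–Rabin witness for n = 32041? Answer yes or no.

no

n − 1 = 32040 = 2^3 · 4005, so s = 3 and d = 4005.
Repeated squaring mod 32041: 27801^1 ≡ 27801, 27801^2 ≡ 2599, 27801^4 ≡ 26191, 27801^8 ≡ 2712, 27801^16 ≡ 17555, 27801^32 ≡ 7687, 27801^64 ≡ 6365, 27801^128 ≡ 13401, 27801^256 ≡ 29037, 27801^512 ≡ 20495, 27801^1024 ≡ 19556, 27801^2048 ≡ 27801.
4005 = 2048 + 1024 + 512 + 256 + 128 + 32 + 4 + 1, so 27801^4005 ≡ 27801·19556·20495·29037·13401·7687·26191·27801 ≡ 1 (mod 32041).
x_0 = 27801^4005 mod 32041 = 1.
x_0 = 1, so 27801 is not a witness.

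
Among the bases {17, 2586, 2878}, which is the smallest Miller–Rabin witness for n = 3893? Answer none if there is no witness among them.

17

n − 1 = 3892 = 2^2 · 973, so s = 2 and d = 973.
Base 17: x_0 = 17^973 mod 3893 = 1768. x_0 is neither 1 nor 3892, so continue squaring. x_1 = 1768^2 mod 3893 = 3638. Reached i = s−1 = 1 without hitting −1: 17 is a Miller–Rabin witness and 3893 is composite.
Base 2586: x_0 = 2586^973 mod 3893 = 66. x_0 is neither 1 nor 3892, so continue squaring. x_1 = 66^2 mod 3893 = 463. Reached i = s−1 = 1 without hitting −1: 2586 is a Miller–Rabin witness and 3893 is composite.
Base 2878: x_0 = 2878^973 mod 3893 = 513. x_0 is neither 1 nor 3892, so continue squaring. x_1 = 513^2 mod 3893 = 2338. Reached i = s−1 = 1 without hitting −1: 2878 is a Miller–Rabin witness and 3893 is composite.
The smallest witness among the given bases is 17.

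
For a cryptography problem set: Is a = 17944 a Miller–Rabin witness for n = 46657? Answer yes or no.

n − 1 = 46656 = 2^6 · 729, so s = 6 and d = 729.
x_0 = 17944^729 mod 46657 = 46656.
x_0 = 46656 ≡ −1, so 17944 is not a witness.

no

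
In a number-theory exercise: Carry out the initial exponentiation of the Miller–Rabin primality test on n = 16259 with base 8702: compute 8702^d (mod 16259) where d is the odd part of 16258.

n − 1 = 16258 = 2^1 · 8129, so s = 1 and d = 8129.
8702^8129 mod 16259 = 4580.

4580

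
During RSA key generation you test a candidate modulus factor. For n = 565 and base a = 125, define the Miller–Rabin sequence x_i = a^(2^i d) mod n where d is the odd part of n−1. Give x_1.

195

n − 1 = 564 = 2^2 · 141, so s = 2 and d = 141.
x_0 = 125^141 mod 565 = 385.
x_1 = 385^2 mod 565 = 195.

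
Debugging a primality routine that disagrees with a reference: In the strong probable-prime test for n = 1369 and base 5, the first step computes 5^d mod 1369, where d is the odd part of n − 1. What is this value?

n − 1 = 1368 = 2^3 · 171, so s = 3 and d = 171.
5^171 mod 1369 = 845.

845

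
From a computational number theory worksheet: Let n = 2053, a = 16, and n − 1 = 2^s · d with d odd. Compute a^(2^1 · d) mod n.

1

n − 1 = 2052 = 2^2 · 513, so s = 2 and d = 513.
Repeated squaring mod 2053: 16^1 ≡ 16, 16^2 ≡ 256, 16^4 ≡ 1893, 16^8 ≡ 964, 16^16 ≡ 1340, 16^32 ≡ 1278, 16^64 ≡ 1149, 16^128 ≡ 122, 16^256 ≡ 513, 16^512 ≡ 385.
513 = 512 + 1, so 16^513 ≡ 385·16 ≡ 1 (mod 2053).
x_0 = 1.
x_1 = 1^2 mod 2053 = 1.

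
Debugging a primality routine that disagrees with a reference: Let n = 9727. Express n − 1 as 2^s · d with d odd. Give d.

Halving: 9726 → 4863; 4863 is odd.
So 9726 = 2^1 · 4863.

4863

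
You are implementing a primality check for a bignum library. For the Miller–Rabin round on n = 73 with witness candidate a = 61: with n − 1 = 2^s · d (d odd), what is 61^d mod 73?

n − 1 = 72 = 2^3 · 9, so s = 3 and d = 9.
61^9 mod 73 = 27.

27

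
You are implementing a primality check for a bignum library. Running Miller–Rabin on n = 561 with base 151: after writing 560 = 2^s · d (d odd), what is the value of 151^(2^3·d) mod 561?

n − 1 = 560 = 2^4 · 35, so s = 4 and d = 35.
Repeated squaring mod 561: 151^1 ≡ 151, 151^2 ≡ 361, 151^4 ≡ 169, 151^8 ≡ 511, 151^16 ≡ 256, 151^32 ≡ 460.
35 = 32 + 2 + 1, so 151^35 ≡ 460·361·151 ≡ 43 (mod 561).
x_0 = 43.
x_1 = 43^2 mod 561 = 166.
x_2 = 166^2 mod 561 = 67.
x_3 = 67^2 mod 561 = 1.

1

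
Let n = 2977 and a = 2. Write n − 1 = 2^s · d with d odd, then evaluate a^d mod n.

1916

n − 1 = 2976 = 2^5 · 93, so s = 5 and d = 93.
Repeated squaring mod 2977: 2^1 ≡ 2, 2^2 ≡ 4, 2^4 ≡ 16, 2^8 ≡ 256, 2^16 ≡ 42, 2^32 ≡ 1764, 2^64 ≡ 731.
93 = 64 + 16 + 8 + 4 + 1, so 2^93 ≡ 731·42·256·16·2 ≡ 1916 (mod 2977).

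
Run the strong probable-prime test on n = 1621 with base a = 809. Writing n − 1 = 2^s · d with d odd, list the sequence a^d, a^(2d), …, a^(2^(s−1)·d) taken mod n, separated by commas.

n − 1 = 1620 = 2^2 · 405, so s = 2 and d = 405.
x_0 = 809^405 mod 1621 = 166.
x_1 = 166^2 mod 1621 = 1620.

166, 1620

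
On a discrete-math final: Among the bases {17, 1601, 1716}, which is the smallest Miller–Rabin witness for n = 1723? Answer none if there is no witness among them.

n − 1 = 1722 = 2^1 · 861, so s = 1 and d = 861.
Base 17: x_0 = 17^861 mod 1723 = 1722. x_0 = 1722 ≡ −1, so 17 is not a witness.
Base 1601: x_0 = 1601^861 mod 1723 = 1. x_0 = 1, so 1601 is not a witness.
Base 1716: x_0 = 1716^861 mod 1723 = 1. x_0 = 1, so 1716 is not a witness.
No listed base is a witness for 1723.

none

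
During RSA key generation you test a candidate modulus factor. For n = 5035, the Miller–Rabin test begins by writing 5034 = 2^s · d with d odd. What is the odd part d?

Halving: 5034 → 2517; 2517 is odd.
So 5034 = 2^1 · 2517.

2517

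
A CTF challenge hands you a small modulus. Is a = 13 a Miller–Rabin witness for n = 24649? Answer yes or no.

n − 1 = 24648 = 2^3 · 3081, so s = 3 and d = 3081.
By repeated squaring, 13^3081 ≡ 14286 (mod 24649).
x_0 = 13^3081 mod 24649 = 14286.
x_0 is neither 1 nor 24648, so continue squaring.
x_1 = 14286^2 mod 24649 = 20725.
x_2 = 20725^2 mod 24649 = 16800.
Reached i = s−1 = 2 without hitting −1: 13 is a Miller–Rabin witness and 24649 is composite.

yes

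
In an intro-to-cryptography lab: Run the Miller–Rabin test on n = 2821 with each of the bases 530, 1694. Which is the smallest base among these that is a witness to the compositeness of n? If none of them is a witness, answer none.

1694

n − 1 = 2820 = 2^2 · 705, so s = 2 and d = 705.
Base 530: x_0 = 530^705 mod 2821 = 2820. x_0 = 2820 ≡ −1, so 530 is not a witness.
Base 1694: x_0 = 1694^705 mod 2821 = 714. x_0 is neither 1 nor 2820, so continue squaring. x_1 = 714^2 mod 2821 = 2016. Reached i = s−1 = 1 without hitting −1: 1694 is a Miller–Rabin witness and 2821 is composite.
The smallest witness among the given bases is 1694.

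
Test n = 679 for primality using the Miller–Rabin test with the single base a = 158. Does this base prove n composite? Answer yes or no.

n − 1 = 678 = 2^1 · 339, so s = 1 and d = 339.
x_0 = 158^339 mod 679 = 1.
x_0 = 1, so 158 is not a witness.

no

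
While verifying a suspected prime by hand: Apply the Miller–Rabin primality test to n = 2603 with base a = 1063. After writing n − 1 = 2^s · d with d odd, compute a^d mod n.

n − 1 = 2602 = 2^1 · 1301, so s = 1 and d = 1301.
1063^1301 mod 2603 = 1006.

1006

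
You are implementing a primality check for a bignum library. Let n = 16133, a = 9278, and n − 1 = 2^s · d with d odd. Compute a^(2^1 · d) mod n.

n − 1 = 16132 = 2^2 · 4033, so s = 2 and d = 4033.
x_0 = 9278^4033 mod 16133 = 9278.
x_1 = 9278^2 mod 16133 = 11729.

11729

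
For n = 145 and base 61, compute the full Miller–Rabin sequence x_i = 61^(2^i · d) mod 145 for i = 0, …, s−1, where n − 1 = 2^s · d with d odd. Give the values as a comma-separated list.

n − 1 = 144 = 2^4 · 9, so s = 4 and d = 9.
x_0 = 61^9 mod 145 = 21.
x_1 = 21^2 mod 145 = 6.
x_2 = 6^2 mod 145 = 36.
x_3 = 36^2 mod 145 = 136.

21, 6, 36, 136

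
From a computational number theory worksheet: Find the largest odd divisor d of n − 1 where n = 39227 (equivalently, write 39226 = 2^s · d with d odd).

Halving: 39226 → 19613; 19613 is odd.
So 39226 = 2^1 · 19613.

19613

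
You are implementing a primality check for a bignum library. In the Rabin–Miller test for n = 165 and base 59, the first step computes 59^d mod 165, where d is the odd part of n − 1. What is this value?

59

n − 1 = 164 = 2^2 · 41, so s = 2 and d = 41.
59^41 mod 165 = 59.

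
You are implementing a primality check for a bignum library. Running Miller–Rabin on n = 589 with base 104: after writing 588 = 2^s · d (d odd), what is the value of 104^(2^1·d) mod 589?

163

n − 1 = 588 = 2^2 · 147, so s = 2 and d = 147.
Repeated squaring mod 589: 104^1 ≡ 104, 104^2 ≡ 214, 104^4 ≡ 443, 104^8 ≡ 112, 104^16 ≡ 175, 104^32 ≡ 586, 104^64 ≡ 9, 104^128 ≡ 81.
147 = 128 + 16 + 2 + 1, so 104^147 ≡ 81·175·214·104 ≡ 387 (mod 589).
x_0 = 387.
x_1 = 387^2 mod 589 = 163.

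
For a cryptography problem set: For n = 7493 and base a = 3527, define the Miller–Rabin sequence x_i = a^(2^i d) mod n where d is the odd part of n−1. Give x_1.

n − 1 = 7492 = 2^2 · 1873, so s = 2 and d = 1873.
By repeated squaring, 3527^1873 ≡ 4914 (mod 7493).
x_0 = 4914.
x_1 = 4914^2 mod 7493 = 4950.

4950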